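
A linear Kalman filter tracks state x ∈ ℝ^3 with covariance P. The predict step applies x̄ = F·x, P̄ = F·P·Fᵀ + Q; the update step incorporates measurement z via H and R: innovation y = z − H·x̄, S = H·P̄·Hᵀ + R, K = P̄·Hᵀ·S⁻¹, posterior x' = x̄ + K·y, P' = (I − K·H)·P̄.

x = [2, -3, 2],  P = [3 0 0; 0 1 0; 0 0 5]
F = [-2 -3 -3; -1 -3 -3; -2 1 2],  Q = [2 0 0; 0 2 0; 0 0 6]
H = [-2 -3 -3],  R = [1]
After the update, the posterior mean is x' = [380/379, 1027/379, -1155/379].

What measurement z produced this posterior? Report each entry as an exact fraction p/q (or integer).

z = [-1]

x̄ = F·x = [-1, 1, -3]
P̄ = F·P·Fᵀ + Q = [68 60 -21; 60 59 -27; -21 -27 39]
S = H·P̄·Hᵀ + R = [1137]
K = P̄·Hᵀ·S⁻¹ = [-253/1137; -72/379; 2/379]
x' − x̄ = [759/379, 648/379, -18/379] = K·y
y = (KᵀK)⁻¹·Kᵀ·(x' − x̄) = [-9]
z = y + H·x̄ = [-9] + [8] = [-1]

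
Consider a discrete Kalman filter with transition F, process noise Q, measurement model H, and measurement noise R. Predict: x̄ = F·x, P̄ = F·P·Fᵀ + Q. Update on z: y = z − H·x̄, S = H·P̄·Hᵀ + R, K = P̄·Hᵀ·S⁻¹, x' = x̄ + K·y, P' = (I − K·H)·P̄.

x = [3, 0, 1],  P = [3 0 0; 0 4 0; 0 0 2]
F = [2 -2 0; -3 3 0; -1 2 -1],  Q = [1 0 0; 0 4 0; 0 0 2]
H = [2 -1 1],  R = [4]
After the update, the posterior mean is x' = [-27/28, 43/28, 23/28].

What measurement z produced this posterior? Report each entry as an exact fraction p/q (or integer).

z = [-3]

x̄ = F·x = [6, -9, -4]
P̄ = F·P·Fᵀ + Q = [29 -42 -22; -42 67 33; -22 33 23]
S = H·P̄·Hᵀ + R = [224]
K = P̄·Hᵀ·S⁻¹ = [39/112; -59/112; -27/112]
x' − x̄ = [-195/28, 295/28, 135/28] = K·y
y = (KᵀK)⁻¹·Kᵀ·(x' − x̄) = [-20]
z = y + H·x̄ = [-20] + [17] = [-3]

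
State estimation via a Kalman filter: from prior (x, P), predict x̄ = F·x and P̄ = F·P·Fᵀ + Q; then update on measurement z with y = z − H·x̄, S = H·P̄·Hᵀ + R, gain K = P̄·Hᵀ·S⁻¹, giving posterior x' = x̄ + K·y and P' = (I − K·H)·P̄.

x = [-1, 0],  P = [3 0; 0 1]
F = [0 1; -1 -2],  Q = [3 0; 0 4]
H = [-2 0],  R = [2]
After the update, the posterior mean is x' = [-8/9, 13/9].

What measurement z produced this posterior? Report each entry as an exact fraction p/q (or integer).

x̄ = F·x = [0, 1]
P̄ = F·P·Fᵀ + Q = [4 -2; -2 11]
S = H·P̄·Hᵀ + R = [18]
K = P̄·Hᵀ·S⁻¹ = [-4/9; 2/9]
x' − x̄ = [-8/9, 4/9] = K·y
y = (KᵀK)⁻¹·Kᵀ·(x' − x̄) = [2]
z = y + H·x̄ = [2] + [0] = [2]

z = [2]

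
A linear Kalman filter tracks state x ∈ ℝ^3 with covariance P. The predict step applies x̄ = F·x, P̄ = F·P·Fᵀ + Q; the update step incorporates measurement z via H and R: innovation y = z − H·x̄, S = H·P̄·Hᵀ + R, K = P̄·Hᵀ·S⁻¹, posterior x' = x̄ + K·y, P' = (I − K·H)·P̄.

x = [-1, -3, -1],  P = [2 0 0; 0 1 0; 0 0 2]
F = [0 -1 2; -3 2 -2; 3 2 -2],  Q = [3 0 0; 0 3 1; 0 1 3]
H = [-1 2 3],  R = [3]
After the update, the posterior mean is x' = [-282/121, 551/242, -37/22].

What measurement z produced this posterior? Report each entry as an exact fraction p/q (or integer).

z = [2]

x̄ = F·x = [1, -1, -7]
P̄ = F·P·Fᵀ + Q = [12 -10 -10; -10 33 -5; -10 -5 33]
S = H·P̄·Hᵀ + R = [484]
K = P̄·Hᵀ·S⁻¹ = [-31/242; 61/484; 9/44]
x' − x̄ = [-403/121, 793/242, 117/22] = K·y
y = (KᵀK)⁻¹·Kᵀ·(x' − x̄) = [26]
z = y + H·x̄ = [26] + [-24] = [2]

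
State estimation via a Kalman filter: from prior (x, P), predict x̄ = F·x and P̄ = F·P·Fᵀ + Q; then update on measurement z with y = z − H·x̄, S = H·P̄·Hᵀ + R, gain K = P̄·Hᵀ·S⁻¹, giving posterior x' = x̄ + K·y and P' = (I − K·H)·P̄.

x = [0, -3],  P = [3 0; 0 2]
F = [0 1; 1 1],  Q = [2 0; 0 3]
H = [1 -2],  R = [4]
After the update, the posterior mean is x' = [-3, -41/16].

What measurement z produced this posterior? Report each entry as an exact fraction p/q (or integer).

z = [2]

x̄ = F·x = [-3, -3]
P̄ = F·P·Fᵀ + Q = [4 2; 2 8]
S = H·P̄·Hᵀ + R = [32]
K = P̄·Hᵀ·S⁻¹ = [0; -7/16]
x' − x̄ = [0, 7/16] = K·y
y = (KᵀK)⁻¹·Kᵀ·(x' − x̄) = [-1]
z = y + H·x̄ = [-1] + [3] = [2]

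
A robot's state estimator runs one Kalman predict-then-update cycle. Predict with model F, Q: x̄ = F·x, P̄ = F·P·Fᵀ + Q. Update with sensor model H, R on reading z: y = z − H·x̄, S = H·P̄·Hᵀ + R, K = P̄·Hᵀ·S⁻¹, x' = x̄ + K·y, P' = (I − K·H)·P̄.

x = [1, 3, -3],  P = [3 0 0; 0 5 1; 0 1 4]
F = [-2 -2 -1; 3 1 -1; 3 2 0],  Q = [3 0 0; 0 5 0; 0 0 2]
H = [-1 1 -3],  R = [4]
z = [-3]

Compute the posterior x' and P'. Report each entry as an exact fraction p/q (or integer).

x' = [-25/41, 677/123, 129/41]
P' = [791/41 -169/41 -344/41; -169/41 2948/123 403/41; -344/41 403/41 281/41]

x̄ = F·x = [-5, 9, 9]
P̄ = F·P·Fᵀ + Q = [43 -23 -40; -23 39 35; -40 35 49]
y = z − H·x̄ = [10]
S = H·P̄·Hᵀ + R = [123]
K = P̄·Hᵀ·S⁻¹ = [18/41; -43/123; -24/41]
x' = x̄ + K·y = [-25/41, 677/123, 129/41]
P' = (I − K·H)·P̄ = [791/41 -169/41 -344/41; -169/41 2948/123 403/41; -344/41 403/41 281/41]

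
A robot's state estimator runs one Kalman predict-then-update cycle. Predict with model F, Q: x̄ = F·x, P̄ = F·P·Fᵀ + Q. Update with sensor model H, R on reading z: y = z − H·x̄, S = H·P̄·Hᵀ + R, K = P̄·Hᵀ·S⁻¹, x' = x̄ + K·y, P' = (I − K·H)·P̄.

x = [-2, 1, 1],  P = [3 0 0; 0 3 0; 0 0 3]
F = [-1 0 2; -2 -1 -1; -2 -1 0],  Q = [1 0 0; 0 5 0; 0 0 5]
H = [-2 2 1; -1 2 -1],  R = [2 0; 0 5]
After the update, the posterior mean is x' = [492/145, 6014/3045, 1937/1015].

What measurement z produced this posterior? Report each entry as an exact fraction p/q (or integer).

z = [-1, -1]

x̄ = F·x = [4, 2, 3]
P̄ = F·P·Fᵀ + Q = [16 0 6; 0 23 15; 6 15 20]
S = H·P̄·Hᵀ + R = [214 110; 110 85]
K = P̄·Hᵀ·S⁻¹ = [1/29 -44/145; 355/1218 -38/3045; 93/203 -554/1015]
x' − x̄ = [-88/145, -76/3045, -1108/1015] = K·y
y = (KᵀK)⁻¹·Kᵀ·(x' − x̄) = [0, 2]
z = y + H·x̄ = [0, 2] + [-1, -3] = [-1, -1]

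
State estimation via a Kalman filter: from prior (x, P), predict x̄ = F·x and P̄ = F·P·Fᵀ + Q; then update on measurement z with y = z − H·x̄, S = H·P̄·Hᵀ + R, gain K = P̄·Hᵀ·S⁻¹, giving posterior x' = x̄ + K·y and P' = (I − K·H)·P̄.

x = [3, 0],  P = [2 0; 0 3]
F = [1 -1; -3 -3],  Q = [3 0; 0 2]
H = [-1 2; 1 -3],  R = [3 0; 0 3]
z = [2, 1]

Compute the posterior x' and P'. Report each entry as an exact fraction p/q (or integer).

x̄ = F·x = [3, -9]
P̄ = F·P·Fᵀ + Q = [8 3; 3 47]
y = z − H·x̄ = [23, -29]
S = H·P̄·Hᵀ + R = [187 -275; -275 416]
K = P̄·Hᵀ·S⁻¹ = [-1107/2167 -67/197; -94/2167 -71/197]
x' = x̄ + K·y = [2413/2167, 984/2167]
P' = (I − K·H)·P̄ = [14385/2167 5532/2167; 5532/2167 2625/2167]

x' = [2413/2167, 984/2167]
P' = [14385/2167 5532/2167; 5532/2167 2625/2167]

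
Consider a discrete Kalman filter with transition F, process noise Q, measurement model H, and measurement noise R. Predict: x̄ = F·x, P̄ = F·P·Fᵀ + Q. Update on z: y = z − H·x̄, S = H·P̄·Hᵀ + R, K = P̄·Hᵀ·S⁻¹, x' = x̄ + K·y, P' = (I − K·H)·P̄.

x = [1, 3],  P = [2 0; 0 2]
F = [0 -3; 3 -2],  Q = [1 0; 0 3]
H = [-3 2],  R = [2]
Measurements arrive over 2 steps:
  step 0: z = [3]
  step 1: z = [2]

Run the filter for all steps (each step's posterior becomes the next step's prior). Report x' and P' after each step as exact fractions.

step 0: x̄ = F·x = [-9, -3]
step 0: P̄ = F·P·Fᵀ + Q = [19 12; 12 29]
step 0: y = z − H·x̄ = [-18]
step 0: S = H·P̄·Hᵀ + R = [145]
step 0: K = P̄·Hᵀ·S⁻¹ = [-33/145; 22/145]
step 0: x' = x̄ + K·y = [-711/145, -831/145]
step 0: P' = (I − K·H)·P̄ = [1666/145 2466/145; 2466/145 3721/145]
step 1: x̄ = F·x = [2493/145, -471/145]
step 1: P̄ = F·P·Fᵀ + Q = [33634/145 132/145; 132/145 721/145]
step 1: y = z − H·x̄ = [8711/145]
step 1: S = H·P̄·Hᵀ + R = [304296/145]
step 1: K = P̄·Hᵀ·S⁻¹ = [-16773/50716; 523/152148]
step 1: x' = x̄ + K·y = [-4377/1636, -14929/4908]
step 1: P' = (I − K·H)·P̄ = [61313/25358 83583/25358; 83583/25358 376385/76074]

step 0: x' = [-711/145, -831/145], P' = [1666/145 2466/145; 2466/145 3721/145]
step 1: x' = [-4377/1636, -14929/4908], P' = [61313/25358 83583/25358; 83583/25358 376385/76074]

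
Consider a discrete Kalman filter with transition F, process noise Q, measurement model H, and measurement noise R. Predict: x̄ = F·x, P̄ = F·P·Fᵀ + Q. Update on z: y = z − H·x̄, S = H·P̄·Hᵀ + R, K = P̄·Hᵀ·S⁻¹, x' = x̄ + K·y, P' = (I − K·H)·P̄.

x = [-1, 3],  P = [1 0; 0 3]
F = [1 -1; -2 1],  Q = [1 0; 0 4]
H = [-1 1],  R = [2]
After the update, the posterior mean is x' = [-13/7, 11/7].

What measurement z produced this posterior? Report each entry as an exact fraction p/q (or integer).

x̄ = F·x = [-4, 5]
P̄ = F·P·Fᵀ + Q = [5 -5; -5 11]
S = H·P̄·Hᵀ + R = [28]
K = P̄·Hᵀ·S⁻¹ = [-5/14; 4/7]
x' − x̄ = [15/7, -24/7] = K·y
y = (KᵀK)⁻¹·Kᵀ·(x' − x̄) = [-6]
z = y + H·x̄ = [-6] + [9] = [3]

z = [3]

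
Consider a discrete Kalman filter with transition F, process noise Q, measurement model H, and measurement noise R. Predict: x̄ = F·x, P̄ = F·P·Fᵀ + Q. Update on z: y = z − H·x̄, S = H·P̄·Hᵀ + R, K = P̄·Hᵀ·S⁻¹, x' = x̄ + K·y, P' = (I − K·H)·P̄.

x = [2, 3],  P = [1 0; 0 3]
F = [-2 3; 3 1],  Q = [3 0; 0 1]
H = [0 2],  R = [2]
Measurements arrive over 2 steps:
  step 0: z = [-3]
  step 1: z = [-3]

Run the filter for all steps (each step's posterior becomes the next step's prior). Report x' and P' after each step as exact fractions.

step 0: x̄ = F·x = [5, 9]
step 0: P̄ = F·P·Fᵀ + Q = [34 3; 3 13]
step 0: y = z − H·x̄ = [-21]
step 0: S = H·P̄·Hᵀ + R = [54]
step 0: K = P̄·Hᵀ·S⁻¹ = [1/9; 13/27]
step 0: x' = x̄ + K·y = [8/3, -10/9]
step 0: P' = (I − K·H)·P̄ = [100/3 1/9; 1/9 13/27]
step 1: x̄ = F·x = [-26/3, 62/9]
step 1: P̄ = F·P·Fᵀ + Q = [418/3 -1780/9; -1780/9 8158/27]
step 1: y = z − H·x̄ = [-151/9]
step 1: S = H·P̄·Hᵀ + R = [32686/27]
step 1: K = P̄·Hᵀ·S⁻¹ = [-5340/16343; 8158/16343]
step 1: x' = x̄ + K·y = [-52046/16343, -24288/16343]
step 1: P' = (I − K·H)·P̄ = [164858/16343 -5340/16343; -5340/16343 8158/16343]

step 0: x' = [8/3, -10/9], P' = [100/3 1/9; 1/9 13/27]
step 1: x' = [-52046/16343, -24288/16343], P' = [164858/16343 -5340/16343; -5340/16343 8158/16343]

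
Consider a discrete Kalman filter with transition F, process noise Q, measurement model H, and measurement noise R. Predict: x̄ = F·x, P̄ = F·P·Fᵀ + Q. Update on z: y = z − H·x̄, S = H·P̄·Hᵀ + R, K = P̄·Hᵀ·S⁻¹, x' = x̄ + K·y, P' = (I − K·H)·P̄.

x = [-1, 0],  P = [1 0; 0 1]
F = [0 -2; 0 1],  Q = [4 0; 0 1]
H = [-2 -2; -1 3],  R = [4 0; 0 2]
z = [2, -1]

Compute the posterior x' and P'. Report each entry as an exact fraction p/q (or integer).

x̄ = F·x = [0, 0]
P̄ = F·P·Fᵀ + Q = [8 -2; -2 2]
y = z − H·x̄ = [2, -1]
S = H·P̄·Hᵀ + R = [28 12; 12 40]
K = P̄·Hᵀ·S⁻¹ = [-39/122 -31/122; -6/61 14/61]
x' = x̄ + K·y = [-47/122, -26/61]
P' = (I − K·H)·P̄ = [37/61 2/61; 2/61 10/61]

x' = [-47/122, -26/61]
P' = [37/61 2/61; 2/61 10/61]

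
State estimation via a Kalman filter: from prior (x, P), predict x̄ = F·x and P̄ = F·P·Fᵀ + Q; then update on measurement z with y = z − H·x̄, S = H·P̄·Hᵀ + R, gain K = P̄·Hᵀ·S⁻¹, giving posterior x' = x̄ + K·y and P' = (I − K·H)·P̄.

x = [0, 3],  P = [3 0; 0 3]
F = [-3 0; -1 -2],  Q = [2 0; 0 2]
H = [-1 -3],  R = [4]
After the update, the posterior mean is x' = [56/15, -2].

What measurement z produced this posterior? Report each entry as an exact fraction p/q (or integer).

z = [2]

x̄ = F·x = [0, -6]
P̄ = F·P·Fᵀ + Q = [29 9; 9 17]
S = H·P̄·Hᵀ + R = [240]
K = P̄·Hᵀ·S⁻¹ = [-7/30; -1/4]
x' − x̄ = [56/15, 4] = K·y
y = (KᵀK)⁻¹·Kᵀ·(x' − x̄) = [-16]
z = y + H·x̄ = [-16] + [18] = [2]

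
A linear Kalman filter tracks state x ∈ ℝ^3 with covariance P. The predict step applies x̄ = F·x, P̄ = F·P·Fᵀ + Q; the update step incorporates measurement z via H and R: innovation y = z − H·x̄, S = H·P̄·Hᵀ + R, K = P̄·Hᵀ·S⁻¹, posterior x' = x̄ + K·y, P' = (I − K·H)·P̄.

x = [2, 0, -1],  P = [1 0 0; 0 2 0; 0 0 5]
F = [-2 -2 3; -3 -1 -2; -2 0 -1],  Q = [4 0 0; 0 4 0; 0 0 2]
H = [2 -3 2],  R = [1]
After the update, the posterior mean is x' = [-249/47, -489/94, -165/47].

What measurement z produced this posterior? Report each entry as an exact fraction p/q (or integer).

x̄ = F·x = [-7, -4, -3]
P̄ = F·P·Fᵀ + Q = [61 -20 -11; -20 35 16; -11 16 11]
S = H·P̄·Hᵀ + R = [564]
K = P̄·Hᵀ·S⁻¹ = [40/141; -113/564; -4/47]
x' − x̄ = [80/47, -113/94, -24/47] = K·y
y = (KᵀK)⁻¹·Kᵀ·(x' − x̄) = [6]
z = y + H·x̄ = [6] + [-8] = [-2]

z = [-2]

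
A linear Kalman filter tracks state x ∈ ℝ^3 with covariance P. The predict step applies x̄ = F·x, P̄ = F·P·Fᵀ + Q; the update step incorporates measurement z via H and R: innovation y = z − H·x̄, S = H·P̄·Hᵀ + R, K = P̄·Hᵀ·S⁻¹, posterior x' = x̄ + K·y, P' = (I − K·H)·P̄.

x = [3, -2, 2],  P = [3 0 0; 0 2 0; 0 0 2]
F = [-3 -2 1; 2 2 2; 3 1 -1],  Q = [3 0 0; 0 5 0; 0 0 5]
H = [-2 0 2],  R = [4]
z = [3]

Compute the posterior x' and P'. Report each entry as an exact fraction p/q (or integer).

x' = [7/22, 46/11, 41/22]
P' = [391/143 -226/143 318/143; -226/143 3119/143 -186/143; 318/143 -186/143 387/143]

x̄ = F·x = [-3, 6, 5]
P̄ = F·P·Fᵀ + Q = [40 -22 -33; -22 33 18; -33 18 36]
y = z − H·x̄ = [-13]
S = H·P̄·Hᵀ + R = [572]
K = P̄·Hᵀ·S⁻¹ = [-73/286; 20/143; 69/286]
x' = x̄ + K·y = [7/22, 46/11, 41/22]
P' = (I − K·H)·P̄ = [391/143 -226/143 318/143; -226/143 3119/143 -186/143; 318/143 -186/143 387/143]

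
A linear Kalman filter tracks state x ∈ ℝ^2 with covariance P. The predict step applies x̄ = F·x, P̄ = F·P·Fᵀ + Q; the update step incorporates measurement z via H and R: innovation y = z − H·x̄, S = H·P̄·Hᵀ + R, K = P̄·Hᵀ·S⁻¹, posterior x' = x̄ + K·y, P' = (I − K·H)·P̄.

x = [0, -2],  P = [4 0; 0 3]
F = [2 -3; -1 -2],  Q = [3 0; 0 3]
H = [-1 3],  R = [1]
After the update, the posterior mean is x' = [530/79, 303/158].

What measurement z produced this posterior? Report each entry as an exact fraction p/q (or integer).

z = [-1]

x̄ = F·x = [6, 4]
P̄ = F·P·Fᵀ + Q = [46 10; 10 19]
S = H·P̄·Hᵀ + R = [158]
K = P̄·Hᵀ·S⁻¹ = [-8/79; 47/158]
x' − x̄ = [56/79, -329/158] = K·y
y = (KᵀK)⁻¹·Kᵀ·(x' − x̄) = [-7]
z = y + H·x̄ = [-7] + [6] = [-1]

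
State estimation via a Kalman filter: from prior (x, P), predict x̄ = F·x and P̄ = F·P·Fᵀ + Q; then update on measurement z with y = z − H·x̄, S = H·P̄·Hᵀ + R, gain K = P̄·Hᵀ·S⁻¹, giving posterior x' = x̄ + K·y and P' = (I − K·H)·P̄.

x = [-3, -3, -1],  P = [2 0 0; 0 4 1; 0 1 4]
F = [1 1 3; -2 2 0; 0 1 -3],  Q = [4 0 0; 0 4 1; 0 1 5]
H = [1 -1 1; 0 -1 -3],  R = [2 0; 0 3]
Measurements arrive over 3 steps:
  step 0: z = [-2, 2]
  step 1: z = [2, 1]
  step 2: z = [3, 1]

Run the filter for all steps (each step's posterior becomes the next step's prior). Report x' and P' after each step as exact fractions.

step 0: x̄ = F·x = [-9, 0, 0]
step 0: P̄ = F·P·Fᵀ + Q = [52 10 -32; 10 28 3; -32 3 39]
step 0: y = z − H·x̄ = [7, 2]
step 0: S = H·P̄·Hᵀ + R = [31 3; 3 400]
step 0: K = P̄·Hᵀ·S⁻¹ = [3742/12391 2636/12391; -5889/12391 -1102/12391; 1960/12391 -3732/12391]
step 0: x' = x̄ + K·y = [-80053/12391, -43427/12391, 6256/12391]
step 0: P' = (I − K·H)·P̄ = [380216/12391 277572/12391 -95160/12391; 277572/12391 217839/12391 -71511/12391; -95160/12391 -71511/12391 27569/12391]
step 1: x̄ = F·x = [-104712/12391, 73252/12391, -62195/12391]
step 1: P̄ = F·P·Fᵀ + Q = [450858/12391 -182860/12391 532770/12391; -182860/12391 221208/12391 -248969/12391; 532770/12391 -248969/12391 956981/12391]
step 1: y = z − H·x̄ = [264941/12391, -100942/12391]
step 1: S = H·P̄·Hᵀ + R = [3583027/12391 -4563123/12391; -4563123/12391 7377396/12391]
step 1: K = P̄·Hᵀ·S⁻¹ = [440846/1152301 20275414/452854293; -496725/1152301 -29491686/150951431; 177186/1152301 -117876718/452854293]
step 1: x' = x̄ + K·y = [-287647066/452854293, -258697861/150951431, 176125129/452854293]
step 1: P' = (I − K·H)·P̄ = [2483647730/452854293 529216840/150951431 -549492254/452854293; 529216840/150951431 516637857/150951431 -142720933/150951431; -549492254/452854293 -142720933/150951431 260597651/452854293]
step 2: x̄ = F·x = [-535365262/452854293, -976893034/452854293, -434822990/150951431]
step 2: P̄ = F·P·Fᵀ + Q = [5499728054/452854293 -1139491588/452854293 813553998/150951431; -1139491588/452854293 5244458216/452854293 -116865445/150951431; 813553998/150951431 -116865445/150951431 2909513563/150951431]
step 2: y = z − H·x̄ = [740501359/150951431, -4437445651/452854293]
step 2: S = H·P̄·Hᵀ + R = [9413311793/150951431 -9274950305/150951431; -9274950305/150951431 83056309286/452854293]
step 2: K = P̄·Hᵀ·S⁻¹ = [1285434369602/3469730778533 172358111398/3469730778533; -1492769204583/3469730778533 -675246883178/3469730778533; 525414585776/3469730778533 -903254696406/3469730778533]
step 2: x' = x̄ + K·y = [514944027770/3469730778533, -8191105646195/3469730778533, 1433569569536/3469730778533]
step 2: P' = (I − K·H)·P̄ = [18718132883354/3469730778533 11981179524564/3469730778533 -4166084619586/3469730778533; 11981179524564/3469730778533 11731473612681/3469730778533 -3235244321049/3469730778533; -4166084619586/3469730778533 -3235244321049/3469730778533 1981669470089/3469730778533]

step 0: x' = [-80053/12391, -43427/12391, 6256/12391], P' = [380216/12391 277572/12391 -95160/12391; 277572/12391 217839/12391 -71511/12391; -95160/12391 -71511/12391 27569/12391]
step 1: x' = [-287647066/452854293, -258697861/150951431, 176125129/452854293], P' = [2483647730/452854293 529216840/150951431 -549492254/452854293; 529216840/150951431 516637857/150951431 -142720933/150951431; -549492254/452854293 -142720933/150951431 260597651/452854293]
step 2: x' = [514944027770/3469730778533, -8191105646195/3469730778533, 1433569569536/3469730778533], P' = [18718132883354/3469730778533 11981179524564/3469730778533 -4166084619586/3469730778533; 11981179524564/3469730778533 11731473612681/3469730778533 -3235244321049/3469730778533; -4166084619586/3469730778533 -3235244321049/3469730778533 1981669470089/3469730778533]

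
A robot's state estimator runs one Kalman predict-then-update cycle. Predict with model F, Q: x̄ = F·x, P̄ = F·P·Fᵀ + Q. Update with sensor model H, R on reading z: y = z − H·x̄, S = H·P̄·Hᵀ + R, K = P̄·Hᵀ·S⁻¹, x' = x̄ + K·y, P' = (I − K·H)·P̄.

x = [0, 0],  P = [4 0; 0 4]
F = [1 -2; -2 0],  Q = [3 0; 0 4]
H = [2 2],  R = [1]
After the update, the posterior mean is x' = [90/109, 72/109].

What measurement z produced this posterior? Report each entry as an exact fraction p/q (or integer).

x̄ = F·x = [0, 0]
P̄ = F·P·Fᵀ + Q = [23 -8; -8 20]
S = H·P̄·Hᵀ + R = [109]
K = P̄·Hᵀ·S⁻¹ = [30/109; 24/109]
x' − x̄ = [90/109, 72/109] = K·y
y = (KᵀK)⁻¹·Kᵀ·(x' − x̄) = [3]
z = y + H·x̄ = [3] + [0] = [3]

z = [3]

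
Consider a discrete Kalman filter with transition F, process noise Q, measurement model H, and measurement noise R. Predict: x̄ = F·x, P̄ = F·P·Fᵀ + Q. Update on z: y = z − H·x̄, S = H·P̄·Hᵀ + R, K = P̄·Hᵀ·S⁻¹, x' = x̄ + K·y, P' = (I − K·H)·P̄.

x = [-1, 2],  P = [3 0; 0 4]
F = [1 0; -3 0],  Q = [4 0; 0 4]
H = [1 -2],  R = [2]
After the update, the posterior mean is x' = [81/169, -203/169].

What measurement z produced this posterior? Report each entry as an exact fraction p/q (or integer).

x̄ = F·x = [-1, 3]
P̄ = F·P·Fᵀ + Q = [7 -9; -9 31]
S = H·P̄·Hᵀ + R = [169]
K = P̄·Hᵀ·S⁻¹ = [25/169; -71/169]
x' − x̄ = [250/169, -710/169] = K·y
y = (KᵀK)⁻¹·Kᵀ·(x' − x̄) = [10]
z = y + H·x̄ = [10] + [-7] = [3]

z = [3]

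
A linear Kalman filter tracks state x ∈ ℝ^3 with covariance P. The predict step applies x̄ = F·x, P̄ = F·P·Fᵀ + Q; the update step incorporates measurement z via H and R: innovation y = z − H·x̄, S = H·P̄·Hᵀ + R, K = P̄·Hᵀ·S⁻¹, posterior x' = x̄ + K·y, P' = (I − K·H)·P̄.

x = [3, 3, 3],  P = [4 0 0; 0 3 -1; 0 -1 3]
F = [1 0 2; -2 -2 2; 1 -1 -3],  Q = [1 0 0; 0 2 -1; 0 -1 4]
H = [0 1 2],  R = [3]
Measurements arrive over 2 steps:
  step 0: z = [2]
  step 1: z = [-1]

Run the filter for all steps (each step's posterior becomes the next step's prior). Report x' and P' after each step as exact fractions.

step 0: x̄ = F·x = [9, -6, -9]
step 0: P̄ = F·P·Fᵀ + Q = [17 8 -12; 8 50 -25; -12 -25 32]
step 0: y = z − H·x̄ = [26]
step 0: S = H·P̄·Hᵀ + R = [81]
step 0: K = P̄·Hᵀ·S⁻¹ = [-16/81; 0; 13/27]
step 0: x' = x̄ + K·y = [313/81, -6, 95/27]
step 0: P' = (I − K·H)·P̄ = [1121/81 8 -116/27; 8 50 -25; -116/27 -25 119/9]
step 1: x̄ = F·x = [883/81, 916/81, -56/81]
step 1: P̄ = F·P·Fᵀ + Q = [4094/81 9542/81 -1555/81; 9542/81 49298/81 -11533/81; -1555/81 -11533/81 3776/81]
step 1: y = z − H·x̄ = [-295/27]
step 1: S = H·P̄·Hᵀ + R = [2057/9]
step 1: K = P̄·Hᵀ·S⁻¹ = [2144/6171; 8744/6171; -1327/6171]
step 1: x' = x̄ + K·y = [131539/18513, -77252/18513, 30697/18513]
step 1: P' = (I − K·H)·P̄ = [424958/18513 97862/18513 -39283/18513; 97862/18513 2772050/18513 -1346677/18513; -39283/18513 -1346677/18513 667367/18513]

step 0: x' = [313/81, -6, 95/27], P' = [1121/81 8 -116/27; 8 50 -25; -116/27 -25 119/9]
step 1: x' = [131539/18513, -77252/18513, 30697/18513], P' = [424958/18513 97862/18513 -39283/18513; 97862/18513 2772050/18513 -1346677/18513; -39283/18513 -1346677/18513 667367/18513]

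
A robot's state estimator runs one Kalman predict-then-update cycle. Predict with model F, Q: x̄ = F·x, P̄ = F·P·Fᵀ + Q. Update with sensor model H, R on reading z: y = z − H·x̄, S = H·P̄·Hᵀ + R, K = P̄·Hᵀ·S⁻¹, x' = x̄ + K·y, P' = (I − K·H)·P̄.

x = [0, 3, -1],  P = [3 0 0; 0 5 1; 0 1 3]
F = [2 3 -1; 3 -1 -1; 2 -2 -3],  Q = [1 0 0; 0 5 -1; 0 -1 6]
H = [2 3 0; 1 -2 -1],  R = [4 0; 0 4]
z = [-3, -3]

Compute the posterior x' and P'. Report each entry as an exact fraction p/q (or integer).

x̄ = F·x = [10, -2, -3]
P̄ = F·P·Fᵀ + Q = [55 4 -16; 4 42 41; -16 41 77]
y = z − H·x̄ = [-17, -20]
S = H·P̄·Hᵀ + R = [650 -237; -237 484]
K = P̄·Hᵀ·S⁻¹ = [73979/258431 69864/258431; 36179/258431 -46892/258431; 2569/258431 -92183/258431]
x' = x̄ + K·y = [-70613/258431, -194065/258431, 1024694/258431]
P' = (I − K·H)·P̄ = [786835/258431 -425918/258431 1359215/258431; -425918/258431 332184/258431 -902718/258431; 1359215/258431 -902718/258431 3533383/258431]

x' = [-70613/258431, -194065/258431, 1024694/258431]
P' = [786835/258431 -425918/258431 1359215/258431; -425918/258431 332184/258431 -902718/258431; 1359215/258431 -902718/258431 3533383/258431]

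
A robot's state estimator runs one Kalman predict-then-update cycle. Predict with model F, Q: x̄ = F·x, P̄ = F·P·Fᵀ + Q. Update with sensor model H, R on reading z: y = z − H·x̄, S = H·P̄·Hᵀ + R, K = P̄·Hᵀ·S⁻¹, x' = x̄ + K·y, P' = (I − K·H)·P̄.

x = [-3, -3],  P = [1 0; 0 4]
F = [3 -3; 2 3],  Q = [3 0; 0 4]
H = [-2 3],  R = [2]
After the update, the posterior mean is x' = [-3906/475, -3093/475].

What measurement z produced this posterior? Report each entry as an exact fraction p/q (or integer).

z = [-3]

x̄ = F·x = [0, -15]
P̄ = F·P·Fᵀ + Q = [48 -30; -30 44]
S = H·P̄·Hᵀ + R = [950]
K = P̄·Hᵀ·S⁻¹ = [-93/475; 96/475]
x' − x̄ = [-3906/475, 4032/475] = K·y
y = (KᵀK)⁻¹·Kᵀ·(x' − x̄) = [42]
z = y + H·x̄ = [42] + [-45] = [-3]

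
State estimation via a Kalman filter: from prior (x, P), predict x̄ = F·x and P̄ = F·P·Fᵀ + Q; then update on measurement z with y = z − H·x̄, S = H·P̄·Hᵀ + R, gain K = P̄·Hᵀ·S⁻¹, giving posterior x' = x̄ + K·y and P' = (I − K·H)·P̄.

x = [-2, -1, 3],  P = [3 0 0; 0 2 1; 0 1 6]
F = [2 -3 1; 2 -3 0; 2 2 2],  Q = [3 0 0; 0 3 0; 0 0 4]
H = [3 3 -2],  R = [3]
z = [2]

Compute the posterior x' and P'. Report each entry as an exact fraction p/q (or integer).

x̄ = F·x = [2, -1, 0]
P̄ = F·P·Fᵀ + Q = [33 27 8; 27 33 -6; 8 -6 56]
y = z − H·x̄ = [-1]
S = H·P̄·Hᵀ + R = [1283]
K = P̄·Hᵀ·S⁻¹ = [164/1283; 192/1283; -106/1283]
x' = x̄ + K·y = [2402/1283, -1475/1283, 106/1283]
P' = (I − K·H)·P̄ = [15443/1283 3153/1283 27648/1283; 3153/1283 5475/1283 12654/1283; 27648/1283 12654/1283 60612/1283]

x' = [2402/1283, -1475/1283, 106/1283]
P' = [15443/1283 3153/1283 27648/1283; 3153/1283 5475/1283 12654/1283; 27648/1283 12654/1283 60612/1283]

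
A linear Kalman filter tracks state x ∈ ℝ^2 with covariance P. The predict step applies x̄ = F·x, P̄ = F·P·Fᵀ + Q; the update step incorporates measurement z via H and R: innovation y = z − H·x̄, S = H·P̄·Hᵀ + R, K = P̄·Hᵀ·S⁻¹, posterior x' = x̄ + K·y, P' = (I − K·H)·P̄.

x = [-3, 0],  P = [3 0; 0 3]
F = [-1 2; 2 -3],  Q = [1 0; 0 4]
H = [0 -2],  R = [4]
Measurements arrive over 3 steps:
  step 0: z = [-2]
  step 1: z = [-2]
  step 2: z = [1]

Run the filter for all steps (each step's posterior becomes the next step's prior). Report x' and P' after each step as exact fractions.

step 0: x̄ = F·x = [3, -6]
step 0: P̄ = F·P·Fᵀ + Q = [16 -24; -24 43]
step 0: y = z − H·x̄ = [-14]
step 0: S = H·P̄·Hᵀ + R = [176]
step 0: K = P̄·Hᵀ·S⁻¹ = [3/11; -43/88]
step 0: x' = x̄ + K·y = [-9/11, 37/44]
step 0: P' = (I − K·H)·P̄ = [32/11 -6/11; -6/11 43/44]
step 1: x̄ = F·x = [5/2, -183/44]
step 1: P̄ = F·P·Fᵀ + Q = [10 -31/2; -31/2 1363/44]
step 1: y = z − H·x̄ = [-227/22]
step 1: S = H·P̄·Hᵀ + R = [1407/11]
step 1: K = P̄·Hᵀ·S⁻¹ = [341/1407; -1363/2814]
step 1: x' = x̄ + K·y = [-1/1407, 1180/1407]
step 1: P' = (I − K·H)·P̄ = [3499/1407 -682/1407; -682/1407 1363/1407]
step 2: x̄ = F·x = [787/469, -506/201]
step 2: P̄ = F·P·Fᵀ + Q = [4362/469 -950/67; -950/67 5725/201]
step 2: y = z − H·x̄ = [-811/201]
step 2: S = H·P̄·Hᵀ + R = [23704/201]
step 2: K = P̄·Hᵀ·S⁻¹ = [1425/5926; -5725/11852]
step 2: x' = x̄ + K·y = [29361/41482, -6737/11852]
step 2: P' = (I − K·H)·P̄ = [51468/20741 -1425/2963; -1425/2963 5725/5926]

step 0: x' = [-9/11, 37/44], P' = [32/11 -6/11; -6/11 43/44]
step 1: x' = [-1/1407, 1180/1407], P' = [3499/1407 -682/1407; -682/1407 1363/1407]
step 2: x' = [29361/41482, -6737/11852], P' = [51468/20741 -1425/2963; -1425/2963 5725/5926]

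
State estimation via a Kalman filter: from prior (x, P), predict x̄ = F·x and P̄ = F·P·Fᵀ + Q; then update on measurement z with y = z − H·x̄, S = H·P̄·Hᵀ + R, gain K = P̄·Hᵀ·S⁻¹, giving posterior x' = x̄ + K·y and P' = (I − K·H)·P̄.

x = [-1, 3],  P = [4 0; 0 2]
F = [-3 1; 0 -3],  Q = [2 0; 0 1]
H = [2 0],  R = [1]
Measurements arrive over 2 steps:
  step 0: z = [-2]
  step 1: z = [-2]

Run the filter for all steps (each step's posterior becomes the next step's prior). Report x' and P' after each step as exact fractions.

step 0: x' = [-22/23, -183/23], P' = [40/161 -6/161; -6/161 2915/161]
step 1: x' = [-2193/2099, 29553/2099], P' = [519/2099 -1257/2099; -1257/2099 485384/14693]

step 0: x̄ = F·x = [6, -9]
step 0: P̄ = F·P·Fᵀ + Q = [40 -6; -6 19]
step 0: y = z − H·x̄ = [-14]
step 0: S = H·P̄·Hᵀ + R = [161]
step 0: K = P̄·Hᵀ·S⁻¹ = [80/161; -12/161]
step 0: x' = x̄ + K·y = [-22/23, -183/23]
step 0: P' = (I − K·H)·P̄ = [40/161 -6/161; -6/161 2915/161]
step 1: x̄ = F·x = [-117/23, 549/23]
step 1: P̄ = F·P·Fᵀ + Q = [519/23 -1257/23; -1257/23 26396/161]
step 1: y = z − H·x̄ = [188/23]
step 1: S = H·P̄·Hᵀ + R = [2099/23]
step 1: K = P̄·Hᵀ·S⁻¹ = [1038/2099; -2514/2099]
step 1: x' = x̄ + K·y = [-2193/2099, 29553/2099]
step 1: P' = (I − K·H)·P̄ = [519/2099 -1257/2099; -1257/2099 485384/14693]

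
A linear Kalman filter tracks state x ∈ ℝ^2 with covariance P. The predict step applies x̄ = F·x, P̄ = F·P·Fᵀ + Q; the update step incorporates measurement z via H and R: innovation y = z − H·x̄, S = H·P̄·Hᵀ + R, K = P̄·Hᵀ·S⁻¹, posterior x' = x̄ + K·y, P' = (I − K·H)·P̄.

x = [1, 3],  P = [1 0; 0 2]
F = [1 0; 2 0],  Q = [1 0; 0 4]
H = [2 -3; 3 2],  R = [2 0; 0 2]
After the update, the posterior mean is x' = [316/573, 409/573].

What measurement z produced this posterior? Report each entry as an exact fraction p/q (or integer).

x̄ = F·x = [1, 2]
P̄ = F·P·Fᵀ + Q = [2 2; 2 8]
S = H·P̄·Hᵀ + R = [58 -46; -46 76]
K = P̄·Hᵀ·S⁻¹ = [77/573 122/573; -127/573 89/573]
x' − x̄ = [-257/573, -737/573] = K·y
y = (KᵀK)⁻¹·Kᵀ·(x' − x̄) = [3, -4]
z = y + H·x̄ = [3, -4] + [-4, 7] = [-1, 3]

z = [-1, 3]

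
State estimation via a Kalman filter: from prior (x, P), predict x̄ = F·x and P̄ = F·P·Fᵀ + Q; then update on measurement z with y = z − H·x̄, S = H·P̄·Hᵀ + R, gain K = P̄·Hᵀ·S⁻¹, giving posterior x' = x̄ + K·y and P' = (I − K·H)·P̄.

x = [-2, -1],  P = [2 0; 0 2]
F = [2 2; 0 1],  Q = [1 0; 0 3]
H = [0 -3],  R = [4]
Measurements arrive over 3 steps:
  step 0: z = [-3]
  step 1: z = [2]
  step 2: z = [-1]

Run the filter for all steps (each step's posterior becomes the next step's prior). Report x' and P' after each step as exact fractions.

step 0: x' = [-222/49, 41/49], P' = [689/49 16/49; 16/49 20/49]
step 1: x' = [-13526/1699, -838/1699], P' = [103519/1699 288/1699; 288/1699 668/1699]
step 2: x' = [-978000/58681, 13943/58681], P' = [14512765/58681 7648/58681; 7648/58681 23060/58681]

step 0: x̄ = F·x = [-6, -1]
step 0: P̄ = F·P·Fᵀ + Q = [17 4; 4 5]
step 0: y = z − H·x̄ = [-6]
step 0: S = H·P̄·Hᵀ + R = [49]
step 0: K = P̄·Hᵀ·S⁻¹ = [-12/49; -15/49]
step 0: x' = x̄ + K·y = [-222/49, 41/49]
step 0: P' = (I − K·H)·P̄ = [689/49 16/49; 16/49 20/49]
step 1: x̄ = F·x = [-362/49, 41/49]
step 1: P̄ = F·P·Fᵀ + Q = [3013/49 72/49; 72/49 167/49]
step 1: y = z − H·x̄ = [221/49]
step 1: S = H·P̄·Hᵀ + R = [1699/49]
step 1: K = P̄·Hᵀ·S⁻¹ = [-216/1699; -501/1699]
step 1: x' = x̄ + K·y = [-13526/1699, -838/1699]
step 1: P' = (I − K·H)·P̄ = [103519/1699 288/1699; 288/1699 668/1699]
step 2: x̄ = F·x = [-28728/1699, -838/1699]
step 2: P̄ = F·P·Fᵀ + Q = [420751/1699 1912/1699; 1912/1699 5765/1699]
step 2: y = z − H·x̄ = [-4213/1699]
step 2: S = H·P̄·Hᵀ + R = [58681/1699]
step 2: K = P̄·Hᵀ·S⁻¹ = [-5736/58681; -17295/58681]
step 2: x' = x̄ + K·y = [-978000/58681, 13943/58681]
step 2: P' = (I − K·H)·P̄ = [14512765/58681 7648/58681; 7648/58681 23060/58681]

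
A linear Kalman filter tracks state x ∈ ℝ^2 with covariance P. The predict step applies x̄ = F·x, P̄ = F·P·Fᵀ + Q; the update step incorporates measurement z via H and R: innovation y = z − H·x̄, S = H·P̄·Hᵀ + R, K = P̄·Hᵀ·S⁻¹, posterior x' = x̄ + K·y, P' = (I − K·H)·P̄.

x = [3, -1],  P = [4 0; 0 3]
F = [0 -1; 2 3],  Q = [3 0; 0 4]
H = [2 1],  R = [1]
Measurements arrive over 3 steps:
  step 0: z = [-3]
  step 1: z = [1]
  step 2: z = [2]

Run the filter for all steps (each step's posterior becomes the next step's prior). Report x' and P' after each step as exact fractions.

step 0: x̄ = F·x = [1, 3]
step 0: P̄ = F·P·Fᵀ + Q = [6 -9; -9 47]
step 0: y = z − H·x̄ = [-8]
step 0: S = H·P̄·Hᵀ + R = [36]
step 0: K = P̄·Hᵀ·S⁻¹ = [1/12; 29/36]
step 0: x' = x̄ + K·y = [1/3, -31/9]
step 0: P' = (I − K·H)·P̄ = [23/4 -137/12; -137/12 851/36]
step 1: x̄ = F·x = [31/9, -29/3]
step 1: P̄ = F·P·Fᵀ + Q = [959/36 -577/12; -577/12 411/4]
step 1: y = z − H·x̄ = [34/9]
step 1: S = H·P̄·Hᵀ + R = [647/36]
step 1: K = P̄·Hᵀ·S⁻¹ = [187/647; 237/647]
step 1: x' = x̄ + K·y = [2935/647, -5359/647]
step 1: P' = (I − K·H)·P̄ = [16264/647 -32341/647; -32341/647 64919/647]
step 2: x̄ = F·x = [5359/647, -10207/647]
step 2: P̄ = F·P·Fᵀ + Q = [66860/647 -130075/647; -130075/647 263823/647]
step 2: y = z − H·x̄ = [783/647]
step 2: S = H·P̄·Hᵀ + R = [11610/647]
step 2: K = P̄·Hᵀ·S⁻¹ = [27/86; 3673/11610]
step 2: x' = x̄ + K·y = [745/86, -6619/430]
step 2: P' = (I − K·H)·P̄ = [8735/86 -17443/86; -17443/86 4713283/11610]

step 0: x' = [1/3, -31/9], P' = [23/4 -137/12; -137/12 851/36]
step 1: x' = [2935/647, -5359/647], P' = [16264/647 -32341/647; -32341/647 64919/647]
step 2: x' = [745/86, -6619/430], P' = [8735/86 -17443/86; -17443/86 4713283/11610]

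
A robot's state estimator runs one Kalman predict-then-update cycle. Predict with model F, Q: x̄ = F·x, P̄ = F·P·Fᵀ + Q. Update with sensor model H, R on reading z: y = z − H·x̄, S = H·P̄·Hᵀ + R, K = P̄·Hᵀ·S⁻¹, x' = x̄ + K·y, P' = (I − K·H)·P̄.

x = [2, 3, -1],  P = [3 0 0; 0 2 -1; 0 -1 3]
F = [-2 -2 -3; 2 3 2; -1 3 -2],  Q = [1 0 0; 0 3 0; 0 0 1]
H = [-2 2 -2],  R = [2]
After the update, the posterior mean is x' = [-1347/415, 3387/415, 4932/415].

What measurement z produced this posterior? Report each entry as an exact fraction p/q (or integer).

x̄ = F·x = [-7, 11, 9]
P̄ = F·P·Fᵀ + Q = [36 -29 17; -29 33 0; 17 0 46]
S = H·P̄·Hᵀ + R = [830]
K = P̄·Hᵀ·S⁻¹ = [-82/415; 62/415; -63/415]
x' − x̄ = [1558/415, -1178/415, 1197/415] = K·y
y = (KᵀK)⁻¹·Kᵀ·(x' − x̄) = [-19]
z = y + H·x̄ = [-19] + [18] = [-1]

z = [-1]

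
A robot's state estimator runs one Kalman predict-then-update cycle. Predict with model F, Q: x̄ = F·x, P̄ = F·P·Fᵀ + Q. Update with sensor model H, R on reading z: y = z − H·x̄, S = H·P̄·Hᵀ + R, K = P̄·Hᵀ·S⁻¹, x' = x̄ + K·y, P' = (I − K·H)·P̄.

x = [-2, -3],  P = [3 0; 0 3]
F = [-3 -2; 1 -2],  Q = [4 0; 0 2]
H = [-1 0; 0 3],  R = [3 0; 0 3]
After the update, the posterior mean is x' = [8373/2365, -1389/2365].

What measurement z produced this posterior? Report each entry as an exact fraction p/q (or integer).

x̄ = F·x = [12, 4]
P̄ = F·P·Fᵀ + Q = [43 3; 3 17]
S = H·P̄·Hᵀ + R = [46 -9; -9 156]
K = P̄·Hᵀ·S⁻¹ = [-2209/2365 9/2365; -3/2365 773/2365]
x' − x̄ = [-20007/2365, -10849/2365] = K·y
y = (KᵀK)⁻¹·Kᵀ·(x' − x̄) = [9, -14]
z = y + H·x̄ = [9, -14] + [-12, 12] = [-3, -2]

z = [-3, -2]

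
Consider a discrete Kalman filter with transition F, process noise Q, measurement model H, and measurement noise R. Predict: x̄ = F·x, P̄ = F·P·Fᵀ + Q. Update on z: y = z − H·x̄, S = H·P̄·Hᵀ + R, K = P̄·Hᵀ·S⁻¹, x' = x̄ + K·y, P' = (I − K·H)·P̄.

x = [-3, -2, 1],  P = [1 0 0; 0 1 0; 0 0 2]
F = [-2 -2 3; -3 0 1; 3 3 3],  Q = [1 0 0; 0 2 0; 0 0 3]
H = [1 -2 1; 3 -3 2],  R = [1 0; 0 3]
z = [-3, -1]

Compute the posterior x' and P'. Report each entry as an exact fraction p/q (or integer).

x' = [11513/2215, 3816/2215, -11878/2215]
P' = [7383/2215 786/2215 -7998/2215; 786/2215 4997/2215 7419/2215; -7998/2215 7419/2215 23523/2215]

x̄ = F·x = [13, 10, -12]
P̄ = F·P·Fᵀ + Q = [27 12 6; 12 13 -3; 6 -3 39]
y = z − H·x̄ = [16, 14]
S = H·P̄·Hᵀ + R = [95 180; 180 411]
K = P̄·Hᵀ·S⁻¹ = [-2187/2215 253/443; -1789/2215 147/443; 687/2215 53/443]
x' = x̄ + K·y = [11513/2215, 3816/2215, -11878/2215]
P' = (I − K·H)·P̄ = [7383/2215 786/2215 -7998/2215; 786/2215 4997/2215 7419/2215; -7998/2215 7419/2215 23523/2215]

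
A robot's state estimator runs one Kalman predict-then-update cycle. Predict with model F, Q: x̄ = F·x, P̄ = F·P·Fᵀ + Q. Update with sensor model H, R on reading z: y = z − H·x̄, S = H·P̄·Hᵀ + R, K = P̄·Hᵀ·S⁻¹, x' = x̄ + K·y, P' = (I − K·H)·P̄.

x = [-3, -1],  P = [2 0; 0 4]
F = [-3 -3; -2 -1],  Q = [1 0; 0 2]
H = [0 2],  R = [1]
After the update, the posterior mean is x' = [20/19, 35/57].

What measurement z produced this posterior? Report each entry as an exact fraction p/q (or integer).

z = [1]

x̄ = F·x = [12, 7]
P̄ = F·P·Fᵀ + Q = [55 24; 24 14]
S = H·P̄·Hᵀ + R = [57]
K = P̄·Hᵀ·S⁻¹ = [16/19; 28/57]
x' − x̄ = [-208/19, -364/57] = K·y
y = (KᵀK)⁻¹·Kᵀ·(x' − x̄) = [-13]
z = y + H·x̄ = [-13] + [14] = [1]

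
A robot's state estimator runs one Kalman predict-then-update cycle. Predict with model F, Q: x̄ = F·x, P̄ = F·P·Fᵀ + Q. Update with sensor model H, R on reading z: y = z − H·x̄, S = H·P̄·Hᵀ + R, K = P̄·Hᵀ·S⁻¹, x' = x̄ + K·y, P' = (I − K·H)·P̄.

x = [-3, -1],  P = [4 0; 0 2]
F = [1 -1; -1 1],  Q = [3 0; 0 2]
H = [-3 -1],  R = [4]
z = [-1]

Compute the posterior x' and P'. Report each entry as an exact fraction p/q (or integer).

x' = [-3/19, 64/57]
P' = [24/19 -44/19; -44/19 356/57]

x̄ = F·x = [-2, 2]
P̄ = F·P·Fᵀ + Q = [9 -6; -6 8]
y = z − H·x̄ = [-5]
S = H·P̄·Hᵀ + R = [57]
K = P̄·Hᵀ·S⁻¹ = [-7/19; 10/57]
x' = x̄ + K·y = [-3/19, 64/57]
P' = (I − K·H)·P̄ = [24/19 -44/19; -44/19 356/57]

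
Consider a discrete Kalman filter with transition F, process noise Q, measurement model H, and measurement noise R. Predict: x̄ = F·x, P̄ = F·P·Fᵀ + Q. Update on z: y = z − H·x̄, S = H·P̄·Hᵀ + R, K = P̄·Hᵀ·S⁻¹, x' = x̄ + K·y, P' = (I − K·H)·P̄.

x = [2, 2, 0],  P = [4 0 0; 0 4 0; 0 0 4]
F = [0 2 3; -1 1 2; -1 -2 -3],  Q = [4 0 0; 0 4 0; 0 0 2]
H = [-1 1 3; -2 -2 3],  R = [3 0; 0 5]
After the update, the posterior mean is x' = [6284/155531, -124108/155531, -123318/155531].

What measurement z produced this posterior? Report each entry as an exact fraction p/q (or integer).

x̄ = F·x = [4, 0, -6]
P̄ = F·P·Fᵀ + Q = [56 32 -52; 32 28 -28; -52 -28 58]
S = H·P̄·Hᵀ + R = [689 1130; 1130 2079]
K = P̄·Hᵀ·S⁻¹ = [940/155531 -25348/155531; 47568/155531 -41116/155531; 34222/155531 6386/155531]
x' − x̄ = [-615840/155531, -124108/155531, 809868/155531] = K·y
y = (KᵀK)⁻¹·Kᵀ·(x' − x̄) = [19, 25]
z = y + H·x̄ = [19, 25] + [-22, -26] = [-3, -1]

z = [-3, -1]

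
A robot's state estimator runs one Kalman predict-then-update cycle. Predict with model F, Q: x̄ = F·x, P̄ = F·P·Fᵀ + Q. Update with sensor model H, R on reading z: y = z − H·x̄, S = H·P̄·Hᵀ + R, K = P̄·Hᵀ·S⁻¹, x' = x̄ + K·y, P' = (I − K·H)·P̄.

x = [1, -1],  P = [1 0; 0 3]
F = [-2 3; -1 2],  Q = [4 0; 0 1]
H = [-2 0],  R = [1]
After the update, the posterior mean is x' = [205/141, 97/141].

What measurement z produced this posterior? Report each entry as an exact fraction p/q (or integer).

x̄ = F·x = [-5, -3]
P̄ = F·P·Fᵀ + Q = [35 20; 20 14]
S = H·P̄·Hᵀ + R = [141]
K = P̄·Hᵀ·S⁻¹ = [-70/141; -40/141]
x' − x̄ = [910/141, 520/141] = K·y
y = (KᵀK)⁻¹·Kᵀ·(x' − x̄) = [-13]
z = y + H·x̄ = [-13] + [10] = [-3]

z = [-3]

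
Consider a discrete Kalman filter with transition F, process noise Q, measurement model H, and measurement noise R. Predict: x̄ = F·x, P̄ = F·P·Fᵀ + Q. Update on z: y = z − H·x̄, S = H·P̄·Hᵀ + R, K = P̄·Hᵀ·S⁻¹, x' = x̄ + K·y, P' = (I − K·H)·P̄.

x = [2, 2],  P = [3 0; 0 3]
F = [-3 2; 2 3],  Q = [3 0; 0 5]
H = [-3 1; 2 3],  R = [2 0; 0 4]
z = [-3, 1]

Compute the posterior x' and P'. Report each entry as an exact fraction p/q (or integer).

x' = [26/29, -23/122]
P' = [21/116 0; 0 22/61]

x̄ = F·x = [-2, 10]
P̄ = F·P·Fᵀ + Q = [42 0; 0 44]
y = z − H·x̄ = [-19, -25]
S = H·P̄·Hᵀ + R = [424 -120; -120 568]
K = P̄·Hᵀ·S⁻¹ = [-63/232 21/232; 11/61 33/122]
x' = x̄ + K·y = [26/29, -23/122]
P' = (I − K·H)·P̄ = [21/116 0; 0 22/61]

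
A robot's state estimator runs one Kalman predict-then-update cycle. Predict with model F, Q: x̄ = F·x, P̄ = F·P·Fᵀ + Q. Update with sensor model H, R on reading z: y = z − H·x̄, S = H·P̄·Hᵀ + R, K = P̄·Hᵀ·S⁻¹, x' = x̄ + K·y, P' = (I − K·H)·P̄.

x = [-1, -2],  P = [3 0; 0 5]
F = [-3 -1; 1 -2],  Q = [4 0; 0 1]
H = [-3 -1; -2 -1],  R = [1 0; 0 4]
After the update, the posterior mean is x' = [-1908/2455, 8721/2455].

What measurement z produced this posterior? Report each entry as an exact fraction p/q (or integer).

z = [-1, -3]

x̄ = F·x = [5, 3]
P̄ = F·P·Fᵀ + Q = [36 1; 1 24]
S = H·P̄·Hᵀ + R = [355 245; 245 176]
K = P̄·Hᵀ·S⁻¹ = [-1299/2455 158/491; 1618/2455 -523/491]
x' − x̄ = [-14183/2455, 1356/2455] = K·y
y = (KᵀK)⁻¹·Kᵀ·(x' − x̄) = [17, 10]
z = y + H·x̄ = [17, 10] + [-18, -13] = [-1, -3]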